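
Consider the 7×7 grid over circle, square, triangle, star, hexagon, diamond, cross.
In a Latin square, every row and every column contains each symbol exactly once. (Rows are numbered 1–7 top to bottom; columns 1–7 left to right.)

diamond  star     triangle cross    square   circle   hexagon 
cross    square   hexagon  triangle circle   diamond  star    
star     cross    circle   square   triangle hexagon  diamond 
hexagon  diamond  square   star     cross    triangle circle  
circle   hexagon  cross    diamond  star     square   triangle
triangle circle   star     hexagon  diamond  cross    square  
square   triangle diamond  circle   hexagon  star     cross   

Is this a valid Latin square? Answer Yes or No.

Each row is a permutation of the 7 symbols, and so is each column.

Yes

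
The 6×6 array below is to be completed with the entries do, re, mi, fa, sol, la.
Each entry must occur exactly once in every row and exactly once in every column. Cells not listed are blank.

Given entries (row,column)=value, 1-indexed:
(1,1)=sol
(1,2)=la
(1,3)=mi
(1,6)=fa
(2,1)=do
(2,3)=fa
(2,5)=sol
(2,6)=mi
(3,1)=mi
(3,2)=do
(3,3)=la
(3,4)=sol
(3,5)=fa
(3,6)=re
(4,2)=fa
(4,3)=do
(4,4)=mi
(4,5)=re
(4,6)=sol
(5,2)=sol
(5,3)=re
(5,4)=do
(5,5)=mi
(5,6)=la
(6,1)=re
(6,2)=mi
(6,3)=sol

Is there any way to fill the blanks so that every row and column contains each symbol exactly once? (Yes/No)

Yes

No row or column among the givens repeats a symbol, and propagating forced cells runs into no contradiction.
One valid completion exists (for instance, sol la mi re do fa / do re fa la sol mi / mi do la sol fa re / la fa do mi re sol / fa sol re do mi la / re mi sol fa la do).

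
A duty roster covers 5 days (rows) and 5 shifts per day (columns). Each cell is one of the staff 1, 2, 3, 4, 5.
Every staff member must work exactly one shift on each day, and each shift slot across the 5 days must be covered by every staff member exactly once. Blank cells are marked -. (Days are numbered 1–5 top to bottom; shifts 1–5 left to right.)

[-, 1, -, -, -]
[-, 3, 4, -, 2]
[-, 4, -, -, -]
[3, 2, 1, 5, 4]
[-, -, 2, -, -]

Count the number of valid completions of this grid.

Day 1, shift 1: eliminating its day and shift leaves {2, 4, 5}.
Day 1, shift 3: eliminating its day and shift leaves {3, 5}.
Day 1, shift 4: eliminating its day and shift leaves {2, 3, 4}.
Day 1, shift 5: eliminating its day and shift leaves {3, 5}.
Day 2, shift 1: eliminating its day and shift leaves {1, 5}.
Day 2, shift 4: eliminating its day and shift leaves {1}.
Day 3, shift 1: eliminating its day and shift leaves {1, 2, 5}.
Day 3, shift 3: eliminating its day and shift leaves {3, 5}.
Day 3, shift 4: eliminating its day and shift leaves {1, 2, 3}.
Day 3, shift 5: eliminating its day and shift leaves {1, 3, 5}.
Day 5, shift 1: eliminating its day and shift leaves {1, 4, 5}.
Day 5, shift 2: eliminating its day and shift leaves {5}.
Day 5, shift 4: eliminating its day and shift leaves {1, 3, 4}.
Day 5, shift 5: eliminating its day and shift leaves {1, 3, 5}.
Enumerating the assignments across these blanks that avoid any day or shift repeat gives 3 completions.

3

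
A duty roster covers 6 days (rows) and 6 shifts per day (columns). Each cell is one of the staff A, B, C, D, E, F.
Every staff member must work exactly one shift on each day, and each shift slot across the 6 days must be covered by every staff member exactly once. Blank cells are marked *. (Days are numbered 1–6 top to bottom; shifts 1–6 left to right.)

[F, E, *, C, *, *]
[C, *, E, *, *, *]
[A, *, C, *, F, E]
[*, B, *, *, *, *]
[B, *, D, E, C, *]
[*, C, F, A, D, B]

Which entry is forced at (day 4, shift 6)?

Day 3, shift 2: day 3 has {A, C, E, F} and shift 2 has {B, C, E}, leaving only D.
Day 3, shift 4: day 3 has {A, C, D, E, F} and shift 4 has {A, C, E}, leaving only B.
Day 4, shift 3: day 4 has {B} and shift 3 has {C, D, E, F}, leaving only A.
Day 1, shift 3: day 1 has {C, E, F} and shift 3 has {A, C, D, E, F}, leaving only B.
Day 1, shift 5: day 1 has {B, C, E, F} and shift 5 has {C, D, F}, leaving only A.
Day 1, shift 6: day 1 has {A, B, C, E, F} and shift 6 has {B, E}, leaving only D.
Day 2, shift 5: day 2 has {C, E} and shift 5 has {A, C, D, F}, leaving only B.
Day 4, shift 5: day 4 has {A, B} and shift 5 has {A, B, C, D, F}, leaving only E.
Day 4, shift 1: day 4 has {A, B, E} and shift 1 has {A, B, C, F}, leaving only D.
Day 4, shift 4: day 4 has {A, B, D, E} and shift 4 has {A, B, C, E}, leaving only F.
Day 4 already has {A, B, D, E, F} and shift 6 already has {B, D, E}, so day 4, shift 6 must be C.

C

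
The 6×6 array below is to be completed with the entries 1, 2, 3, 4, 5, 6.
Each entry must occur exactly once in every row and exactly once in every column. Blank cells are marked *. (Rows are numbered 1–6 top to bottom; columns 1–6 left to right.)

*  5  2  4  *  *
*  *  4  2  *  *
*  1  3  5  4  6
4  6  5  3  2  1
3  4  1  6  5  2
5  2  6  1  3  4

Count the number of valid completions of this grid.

2

Row 1, column 1: eliminating its row and column leaves {1, 6}.
Row 1, column 5: eliminating its row and column leaves {1, 6}.
Row 1, column 6: eliminating its row and column leaves {3}.
Row 2, column 1: eliminating its row and column leaves {1, 6}.
Row 2, column 2: eliminating its row and column leaves {3}.
Row 2, column 5: eliminating its row and column leaves {1, 6}.
Row 2, column 6: eliminating its row and column leaves {3, 5}.
Row 3, column 1: eliminating its row and column leaves {2}.
Enumerating the assignments across these blanks that avoid any row or column repeat gives 2 completions.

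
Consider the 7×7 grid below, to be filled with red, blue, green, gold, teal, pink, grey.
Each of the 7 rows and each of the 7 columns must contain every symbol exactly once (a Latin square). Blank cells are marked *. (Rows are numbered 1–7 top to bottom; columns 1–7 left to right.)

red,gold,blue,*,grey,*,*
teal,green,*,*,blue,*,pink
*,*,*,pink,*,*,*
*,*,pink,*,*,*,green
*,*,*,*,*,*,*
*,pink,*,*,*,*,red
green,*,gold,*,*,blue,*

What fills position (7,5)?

Row 1, column 7: row 1 has {red, blue, gold, grey} and column 7 has {red, green, pink}, leaving only teal.
Row 1, column 4: row 1 has {red, blue, gold, teal, grey} and column 4 has {pink}, leaving only green.
Row 1, column 6: row 1 has {red, blue, green, gold, teal, grey} and column 6 has {blue}, leaving only pink.
Row 7, column 7: row 7 has {blue, green, gold} and column 7 has {red, green, teal, pink}, leaving only grey.
Row 7, column 5 is narrowed to {red, teal, pink}.
If it were red, then row 7, column 4 would be left with no valid symbol.
If it were teal, then row 7, column 4 would be left with no valid symbol.
So row 7, column 5 must be pink.

pink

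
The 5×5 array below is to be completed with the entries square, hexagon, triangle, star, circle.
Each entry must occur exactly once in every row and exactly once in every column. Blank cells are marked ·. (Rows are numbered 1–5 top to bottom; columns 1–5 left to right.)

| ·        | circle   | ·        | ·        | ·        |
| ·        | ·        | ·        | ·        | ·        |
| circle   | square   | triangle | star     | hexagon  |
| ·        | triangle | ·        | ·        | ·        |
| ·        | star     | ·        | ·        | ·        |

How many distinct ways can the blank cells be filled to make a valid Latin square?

Row 1, column 1: eliminating its row and column leaves {square, hexagon, triangle, star}.
Row 1, column 3: eliminating its row and column leaves {square, hexagon, star}.
Row 1, column 4: eliminating its row and column leaves {square, hexagon, triangle}.
Row 1, column 5: eliminating its row and column leaves {square, triangle, star}.
Row 2, column 1: eliminating its row and column leaves {square, hexagon, triangle, star}.
Row 2, column 2: eliminating its row and column leaves {hexagon}.
Row 2, column 3: eliminating its row and column leaves {square, hexagon, star, circle}.
Row 2, column 4: eliminating its row and column leaves {square, hexagon, triangle, circle}.
Row 2, column 5: eliminating its row and column leaves {square, triangle, star, circle}.
Row 4, column 1: eliminating its row and column leaves {square, hexagon, star}.
Row 4, column 3: eliminating its row and column leaves {square, hexagon, star, circle}.
Row 4, column 4: eliminating its row and column leaves {square, hexagon, circle}.
Row 4, column 5: eliminating its row and column leaves {square, star, circle}.
Row 5, column 1: eliminating its row and column leaves {square, hexagon, triangle}.
Row 5, column 3: eliminating its row and column leaves {square, hexagon, circle}.
Row 5, column 4: eliminating its row and column leaves {square, hexagon, triangle, circle}.
Row 5, column 5: eliminating its row and column leaves {square, triangle, circle}.
Enumerating the assignments across these blanks that avoid any row or column repeat gives 56 completions.

56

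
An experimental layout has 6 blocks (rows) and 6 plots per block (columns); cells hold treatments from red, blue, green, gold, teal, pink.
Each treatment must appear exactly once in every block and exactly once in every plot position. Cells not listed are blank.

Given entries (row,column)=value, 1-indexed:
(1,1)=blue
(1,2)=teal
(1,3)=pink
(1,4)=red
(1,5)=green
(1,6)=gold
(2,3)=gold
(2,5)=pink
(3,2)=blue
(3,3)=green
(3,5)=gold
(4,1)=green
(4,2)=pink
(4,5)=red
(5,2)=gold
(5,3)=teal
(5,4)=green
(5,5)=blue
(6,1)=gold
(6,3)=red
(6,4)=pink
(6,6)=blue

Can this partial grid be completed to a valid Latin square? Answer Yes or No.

Yes

No block or plot among the givens repeats a symbol, and propagating forced cells runs into no contradiction.
One valid completion exists (for instance, blue teal pink red green gold / teal red gold blue pink green / pink blue green teal gold red / green pink blue gold red teal / red gold teal green blue pink / gold green red pink teal blue).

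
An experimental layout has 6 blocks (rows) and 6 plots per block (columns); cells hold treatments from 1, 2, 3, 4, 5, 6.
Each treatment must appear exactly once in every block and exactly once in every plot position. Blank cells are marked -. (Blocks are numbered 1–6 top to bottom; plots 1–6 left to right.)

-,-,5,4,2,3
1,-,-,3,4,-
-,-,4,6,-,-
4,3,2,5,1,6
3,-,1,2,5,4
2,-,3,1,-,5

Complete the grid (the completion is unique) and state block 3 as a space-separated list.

Block 3, plot 1: block 3 has {4, 6} and plot 1 has {1, 2, 3, 4}, leaving only 5.
Block 3, plot 5: block 3 has {4, 5, 6} and plot 5 has {1, 2, 4, 5}, leaving only 3.
Block 1, plot 1: block 1 has {2, 3, 4, 5} and plot 1 has {1, 2, 3, 4, 5}, leaving only 6.
Block 1, plot 2: block 1 has {2, 3, 4, 5, 6} and plot 2 has {3}, leaving only 1.
Block 3, plot 2: block 3 has {3, 4, 5, 6} and plot 2 has {1, 3}, leaving only 2.
Block 3, plot 6: block 3 has {2, 3, 4, 5, 6} and plot 6 has {3, 4, 5, 6}, leaving only 1.
So block 3 reads: 5 2 4 6 3 1.

5 2 4 6 3 1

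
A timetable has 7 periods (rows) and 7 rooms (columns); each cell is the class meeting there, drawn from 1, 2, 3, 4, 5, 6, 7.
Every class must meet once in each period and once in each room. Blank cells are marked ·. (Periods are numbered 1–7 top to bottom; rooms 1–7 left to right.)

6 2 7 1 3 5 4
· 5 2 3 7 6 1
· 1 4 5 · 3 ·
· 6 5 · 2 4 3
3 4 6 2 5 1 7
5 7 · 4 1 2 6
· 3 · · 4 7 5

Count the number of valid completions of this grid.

Period 2, room 1: eliminating its period and room leaves {4}.
Period 3, room 1: eliminating its period and room leaves {2, 7}.
Period 3, room 5: eliminating its period and room leaves {6}.
Period 3, room 7: eliminating its period and room leaves {2}.
Period 4, room 1: eliminating its period and room leaves {1, 7}.
Period 4, room 4: eliminating its period and room leaves {7}.
Period 6, room 3: eliminating its period and room leaves {3}.
Period 7, room 1: eliminating its period and room leaves {1, 2}.
Period 7, room 3: eliminating its period and room leaves {1}.
Period 7, room 4: eliminating its period and room leaves {6}.
Only one assignment across all blanks avoids any period or room repeat, giving 1 completion.

1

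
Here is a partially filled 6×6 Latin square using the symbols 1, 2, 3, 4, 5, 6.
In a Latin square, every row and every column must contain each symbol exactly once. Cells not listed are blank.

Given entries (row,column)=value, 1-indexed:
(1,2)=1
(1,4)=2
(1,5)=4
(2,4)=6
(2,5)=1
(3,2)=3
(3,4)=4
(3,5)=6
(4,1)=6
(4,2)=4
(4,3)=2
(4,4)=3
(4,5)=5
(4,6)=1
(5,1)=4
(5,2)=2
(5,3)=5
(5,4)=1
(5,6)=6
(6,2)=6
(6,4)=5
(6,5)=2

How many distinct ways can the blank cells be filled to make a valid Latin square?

Row 1, column 1: eliminating its row and column leaves {3, 5}.
Row 1, column 3: eliminating its row and column leaves {3, 6}.
Row 1, column 6: eliminating its row and column leaves {3, 5}.
Row 2, column 1: eliminating its row and column leaves {2, 3, 5}.
Row 2, column 2: eliminating its row and column leaves {5}.
Row 2, column 3: eliminating its row and column leaves {3, 4}.
Row 2, column 6: eliminating its row and column leaves {2, 3, 4, 5}.
Row 3, column 1: eliminating its row and column leaves {1, 2, 5}.
Row 3, column 3: eliminating its row and column leaves {1}.
Row 3, column 6: eliminating its row and column leaves {2, 5}.
Row 5, column 5: eliminating its row and column leaves {3}.
Row 6, column 1: eliminating its row and column leaves {1, 3}.
Row 6, column 3: eliminating its row and column leaves {1, 3, 4}.
Row 6, column 6: eliminating its row and column leaves {3, 4}.
Enumerating the assignments across these blanks that avoid any row or column repeat gives 3 completions.

3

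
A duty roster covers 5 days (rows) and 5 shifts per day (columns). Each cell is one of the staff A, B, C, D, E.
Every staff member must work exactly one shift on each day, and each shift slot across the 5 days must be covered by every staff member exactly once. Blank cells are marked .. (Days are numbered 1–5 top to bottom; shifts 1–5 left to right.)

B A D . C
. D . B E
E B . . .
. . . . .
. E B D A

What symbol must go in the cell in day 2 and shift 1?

A

Day 1, shift 4: day 1 has {A, B, C, D} and shift 4 has {B, D}, leaving only E.
Day 3, shift 5: day 3 has {B, E} and shift 5 has {A, C, E}, leaving only D.
Day 4, shift 2: day 4 has {} and shift 2 has {A, B, D, E}, leaving only C.
Day 4, shift 4: day 4 has {C} and shift 4 has {B, D, E}, leaving only A.
Day 3, shift 4: day 3 has {B, D, E} and shift 4 has {A, B, D, E}, leaving only C.
Day 3, shift 3: day 3 has {B, C, D, E} and shift 3 has {B, D}, leaving only A.
Day 2, shift 3: day 2 has {B, D, E} and shift 3 has {A, B, D}, leaving only C.
Day 2 already has {B, C, D, E} and shift 1 already has {B, E}, so day 2, shift 1 must be A.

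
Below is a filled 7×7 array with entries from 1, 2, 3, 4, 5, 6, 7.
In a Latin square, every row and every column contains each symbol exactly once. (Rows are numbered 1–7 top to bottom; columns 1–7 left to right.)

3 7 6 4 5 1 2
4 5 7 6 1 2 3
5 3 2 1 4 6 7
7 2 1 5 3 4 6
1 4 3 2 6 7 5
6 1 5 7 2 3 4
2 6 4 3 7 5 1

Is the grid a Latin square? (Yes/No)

Yes

Each row is a permutation of the 7 symbols, and so is each column.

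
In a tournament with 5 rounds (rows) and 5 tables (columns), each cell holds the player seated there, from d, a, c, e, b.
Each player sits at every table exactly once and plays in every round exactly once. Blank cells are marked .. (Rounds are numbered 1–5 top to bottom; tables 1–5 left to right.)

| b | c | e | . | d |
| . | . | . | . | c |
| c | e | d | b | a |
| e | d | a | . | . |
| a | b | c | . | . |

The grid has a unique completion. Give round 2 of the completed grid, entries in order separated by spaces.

d a b e c

Round 2, table 1: round 2 has {c} and table 1 has {a, c, e, b}, leaving only d.
Round 2, table 2: round 2 has {d, c} and table 2 has {d, c, e, b}, leaving only a.
Round 2, table 3: round 2 has {d, a, c} and table 3 has {d, a, c, e}, leaving only b.
Round 2, table 4: round 2 has {d, a, c, b} and table 4 has {b}, leaving only e.
So round 2 reads: d a b e c.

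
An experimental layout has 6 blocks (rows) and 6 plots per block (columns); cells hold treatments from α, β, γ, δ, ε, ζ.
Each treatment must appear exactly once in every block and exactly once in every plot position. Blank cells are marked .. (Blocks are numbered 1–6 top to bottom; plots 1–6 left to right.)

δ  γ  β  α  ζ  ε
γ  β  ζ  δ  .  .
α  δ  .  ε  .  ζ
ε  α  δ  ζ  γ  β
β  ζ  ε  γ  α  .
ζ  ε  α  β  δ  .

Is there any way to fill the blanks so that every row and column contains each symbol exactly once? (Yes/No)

Yes

No block or plot among the givens repeats a symbol, and propagating forced cells runs into no contradiction.
One valid completion exists (for instance, δ γ β α ζ ε / γ β ζ δ ε α / α δ γ ε β ζ / ε α δ ζ γ β / β ζ ε γ α δ / ζ ε α β δ γ).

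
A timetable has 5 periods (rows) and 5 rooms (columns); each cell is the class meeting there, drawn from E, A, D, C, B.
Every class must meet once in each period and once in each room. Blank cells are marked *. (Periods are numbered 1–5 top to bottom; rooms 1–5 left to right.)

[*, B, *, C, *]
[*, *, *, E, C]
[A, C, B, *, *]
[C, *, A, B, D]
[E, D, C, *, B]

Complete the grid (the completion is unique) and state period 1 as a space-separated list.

D B E C A

Period 1, room 1: period 1 has {C, B} and room 1 has {E, A, C}, leaving only D.
Period 1, room 3: period 1 has {D, C, B} and room 3 has {A, C, B}, leaving only E.
Period 1, room 5: period 1 has {E, D, C, B} and room 5 has {D, C, B}, leaving only A.
So period 1 reads: D B E C A.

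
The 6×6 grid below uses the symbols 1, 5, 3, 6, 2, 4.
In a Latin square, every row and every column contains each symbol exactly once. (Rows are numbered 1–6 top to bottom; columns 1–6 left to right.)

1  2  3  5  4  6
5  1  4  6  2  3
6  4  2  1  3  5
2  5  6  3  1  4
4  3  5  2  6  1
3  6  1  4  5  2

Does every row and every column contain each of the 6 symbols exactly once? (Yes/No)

Each row is a permutation of the 6 symbols, and so is each column.

Yes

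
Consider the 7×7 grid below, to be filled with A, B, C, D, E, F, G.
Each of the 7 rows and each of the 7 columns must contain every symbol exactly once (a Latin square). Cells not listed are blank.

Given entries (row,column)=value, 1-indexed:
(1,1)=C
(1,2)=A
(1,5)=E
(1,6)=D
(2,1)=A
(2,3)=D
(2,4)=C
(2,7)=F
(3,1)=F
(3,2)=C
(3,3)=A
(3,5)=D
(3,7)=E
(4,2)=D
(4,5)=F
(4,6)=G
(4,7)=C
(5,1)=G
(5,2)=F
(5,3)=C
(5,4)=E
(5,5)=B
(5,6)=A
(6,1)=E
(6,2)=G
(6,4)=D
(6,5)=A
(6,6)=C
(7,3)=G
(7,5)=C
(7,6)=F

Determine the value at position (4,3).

E

Row 2, column 5: row 2 has {A, C, D, F} and column 5 has {A, B, C, D, E, F}, leaving only G.
Row 3, column 6: row 3 has {A, C, D, E, F} and column 6 has {A, C, D, F, G}, leaving only B.
Row 2, column 6: row 2 has {A, C, D, F, G} and column 6 has {A, B, C, D, F, G}, leaving only E.
Row 2, column 2: row 2 has {A, C, D, E, F, G} and column 2 has {A, C, D, F, G}, leaving only B.
Row 3, column 4: row 3 has {A, B, C, D, E, F} and column 4 has {C, D, E}, leaving only G.
Row 4, column 1: row 4 has {C, D, F, G} and column 1 has {A, C, E, F, G}, leaving only B.
Row 4 already has {B, C, D, F, G} and column 3 already has {A, C, D, G}, so row 4, column 3 must be E.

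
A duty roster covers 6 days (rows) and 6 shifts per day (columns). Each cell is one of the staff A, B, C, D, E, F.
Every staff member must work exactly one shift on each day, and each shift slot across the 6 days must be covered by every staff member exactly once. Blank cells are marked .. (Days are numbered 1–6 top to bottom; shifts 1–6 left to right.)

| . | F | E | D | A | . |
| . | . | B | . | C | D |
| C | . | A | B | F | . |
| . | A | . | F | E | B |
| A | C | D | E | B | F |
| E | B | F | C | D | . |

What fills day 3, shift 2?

Day 1, shift 1: day 1 has {A, D, E, F} and shift 1 has {A, C, E}, leaving only B.
Day 1, shift 6: day 1 has {A, B, D, E, F} and shift 6 has {B, D, F}, leaving only C.
Day 2, shift 1: day 2 has {B, C, D} and shift 1 has {A, B, C, E}, leaving only F.
Day 2, shift 2: day 2 has {B, C, D, F} and shift 2 has {A, B, C, F}, leaving only E.
Day 3 already has {A, B, C, F} and shift 2 already has {A, B, C, E, F}, so day 3, shift 2 must be D.

D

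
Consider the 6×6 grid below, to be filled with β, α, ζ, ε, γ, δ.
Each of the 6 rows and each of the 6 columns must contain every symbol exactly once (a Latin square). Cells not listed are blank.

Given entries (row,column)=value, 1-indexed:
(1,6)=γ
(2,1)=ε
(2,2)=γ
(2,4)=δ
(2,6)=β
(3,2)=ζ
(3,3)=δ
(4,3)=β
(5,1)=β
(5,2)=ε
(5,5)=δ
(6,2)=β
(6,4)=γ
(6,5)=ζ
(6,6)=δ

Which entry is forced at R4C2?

α

Row 2, column 5: row 2 has {β, ε, γ, δ} and column 5 has {ζ, δ}, leaving only α.
Row 2, column 3: row 2 has {β, α, ε, γ, δ} and column 3 has {β, δ}, leaving only ζ.
Row 6, column 1: row 6 has {β, ζ, γ, δ} and column 1 has {β, ε}, leaving only α.
Row 3, column 1: row 3 has {ζ, δ} and column 1 has {β, α, ε}, leaving only γ.
Row 6, column 3: row 6 has {β, α, ζ, γ, δ} and column 3 has {β, ζ, δ}, leaving only ε.
Row 1, column 3: row 1 has {γ} and column 3 has {β, ζ, ε, δ}, leaving only α.
Row 1, column 2: row 1 has {α, γ} and column 2 has {β, ζ, ε, γ}, leaving only δ.
Row 4 already has {β} and column 2 already has {β, ζ, ε, γ, δ}, so row 4, column 2 must be α.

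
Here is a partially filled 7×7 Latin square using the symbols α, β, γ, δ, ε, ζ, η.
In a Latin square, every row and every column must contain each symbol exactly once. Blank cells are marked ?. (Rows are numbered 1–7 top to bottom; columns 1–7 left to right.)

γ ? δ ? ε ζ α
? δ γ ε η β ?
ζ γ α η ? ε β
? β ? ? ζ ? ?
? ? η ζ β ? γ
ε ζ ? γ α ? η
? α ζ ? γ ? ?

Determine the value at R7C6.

Row 1, column 2: row 1 has {α, γ, δ, ε, ζ} and column 2 has {α, β, γ, δ, ζ}, leaving only η.
Row 1, column 4: row 1 has {α, γ, δ, ε, ζ, η} and column 4 has {γ, ε, ζ, η}, leaving only β.
Row 2, column 1: row 2 has {β, γ, δ, ε, η} and column 1 has {γ, ε, ζ}, leaving only α.
Row 2, column 7: row 2 has {α, β, γ, δ, ε, η} and column 7 has {α, β, γ, η}, leaving only ζ.
Row 3, column 5: row 3 has {α, β, γ, ε, ζ, η} and column 5 has {α, β, γ, ε, ζ, η}, leaving only δ.
Row 4, column 3: row 4 has {β, ζ} and column 3 has {α, γ, δ, ζ, η}, leaving only ε.
Row 4, column 7: row 4 has {β, ε, ζ} and column 7 has {α, β, γ, ζ, η}, leaving only δ.
Row 4, column 1: row 4 has {β, δ, ε, ζ} and column 1 has {α, γ, ε, ζ}, leaving only η.
Row 4, column 4: row 4 has {β, δ, ε, ζ, η} and column 4 has {β, γ, ε, ζ, η}, leaving only α.
Row 4, column 6: row 4 has {α, β, δ, ε, ζ, η} and column 6 has {β, ε, ζ}, leaving only γ.
Row 5, column 1: row 5 has {β, γ, ζ, η} and column 1 has {α, γ, ε, ζ, η}, leaving only δ.
Row 5, column 2: row 5 has {β, γ, δ, ζ, η} and column 2 has {α, β, γ, δ, ζ, η}, leaving only ε.
Row 5, column 6: row 5 has {β, γ, δ, ε, ζ, η} and column 6 has {β, γ, ε, ζ}, leaving only α.
Row 6, column 3: row 6 has {α, γ, ε, ζ, η} and column 3 has {α, γ, δ, ε, ζ, η}, leaving only β.
Row 6, column 6: row 6 has {α, β, γ, ε, ζ, η} and column 6 has {α, β, γ, ε, ζ}, leaving only δ.
Row 7 already has {α, γ, ζ} and column 6 already has {α, β, γ, δ, ε, ζ}, so row 7, column 6 must be η.

η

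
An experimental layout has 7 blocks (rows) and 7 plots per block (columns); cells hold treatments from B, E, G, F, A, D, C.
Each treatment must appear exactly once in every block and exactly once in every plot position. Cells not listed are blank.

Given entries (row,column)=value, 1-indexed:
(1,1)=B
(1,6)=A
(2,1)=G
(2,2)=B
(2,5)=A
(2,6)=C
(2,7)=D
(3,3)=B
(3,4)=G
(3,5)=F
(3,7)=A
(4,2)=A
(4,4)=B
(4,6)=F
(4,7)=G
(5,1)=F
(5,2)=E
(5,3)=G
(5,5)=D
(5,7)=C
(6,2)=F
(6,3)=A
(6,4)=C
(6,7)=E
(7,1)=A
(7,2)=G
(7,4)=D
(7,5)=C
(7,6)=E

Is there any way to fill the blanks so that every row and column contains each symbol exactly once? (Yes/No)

No block or plot among the givens repeats a symbol, and propagating forced cells runs into no contradiction.
One valid completion exists (for instance, B D C E G A F / G B E F A C D / E C B G F D A / C A D B E F G / F E G A D B C / D F A C B G E / A G F D C E B).

Yes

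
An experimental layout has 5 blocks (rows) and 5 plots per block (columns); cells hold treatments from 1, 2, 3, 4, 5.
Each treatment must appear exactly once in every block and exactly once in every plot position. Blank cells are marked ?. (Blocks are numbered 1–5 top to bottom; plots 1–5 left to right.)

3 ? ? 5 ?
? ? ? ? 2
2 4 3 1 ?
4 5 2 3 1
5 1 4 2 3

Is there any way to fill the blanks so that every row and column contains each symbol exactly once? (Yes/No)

No block or plot among the givens repeats a symbol, and propagating forced cells runs into no contradiction.
One valid completion exists (for instance, 3 2 1 5 4 / 1 3 5 4 2 / 2 4 3 1 5 / 4 5 2 3 1 / 5 1 4 2 3).

Yes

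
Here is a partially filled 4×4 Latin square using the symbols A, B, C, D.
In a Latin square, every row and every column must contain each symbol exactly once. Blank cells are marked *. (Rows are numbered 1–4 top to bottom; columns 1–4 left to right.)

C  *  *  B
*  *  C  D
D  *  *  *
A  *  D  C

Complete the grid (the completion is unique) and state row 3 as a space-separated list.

D C B A

Row 3, column 4: row 3 has {D} and column 4 has {B, C, D}, leaving only A.
Row 3, column 3: row 3 has {A, D} and column 3 has {C, D}, leaving only B.
Row 3, column 2: row 3 has {A, B, D} and column 2 has {}, leaving only C.
So row 3 reads: D C B A.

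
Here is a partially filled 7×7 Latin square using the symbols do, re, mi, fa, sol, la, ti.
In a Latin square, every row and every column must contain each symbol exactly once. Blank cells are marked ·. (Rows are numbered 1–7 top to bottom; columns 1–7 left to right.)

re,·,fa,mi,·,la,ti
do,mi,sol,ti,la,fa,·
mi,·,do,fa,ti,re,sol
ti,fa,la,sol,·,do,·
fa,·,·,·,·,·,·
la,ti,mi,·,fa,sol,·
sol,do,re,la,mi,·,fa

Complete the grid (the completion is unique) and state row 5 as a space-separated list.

Row 5, column 3: row 5 has {fa} and column 3 has {do, re, mi, fa, sol, la}, leaving only ti.
Row 5, column 6: row 5 has {fa, ti} and column 6 has {do, re, fa, sol, la}, leaving only mi.
Row 1, column 2: row 1 has {re, mi, fa, la, ti} and column 2 has {do, mi, fa, ti}, leaving only sol.
Row 1, column 5: row 1 has {re, mi, fa, sol, la, ti} and column 5 has {mi, fa, la, ti}, leaving only do.
Row 2, column 7: row 2 has {do, mi, fa, sol, la, ti} and column 7 has {fa, sol, ti}, leaving only re.
Row 3, column 2: row 3 has {do, re, mi, fa, sol, ti} and column 2 has {do, mi, fa, sol, ti}, leaving only la.
Row 5, column 2: row 5 has {mi, fa, ti} and column 2 has {do, mi, fa, sol, la, ti}, leaving only re.
Row 5, column 4: row 5 has {re, mi, fa, ti} and column 4 has {mi, fa, sol, la, ti}, leaving only do.
Row 5, column 5: row 5 has {do, re, mi, fa, ti} and column 5 has {do, mi, fa, la, ti}, leaving only sol.
Row 5, column 7: row 5 has {do, re, mi, fa, sol, ti} and column 7 has {re, fa, sol, ti}, leaving only la.
So row 5 reads: fa re ti do sol mi la.

fa re ti do sol mi la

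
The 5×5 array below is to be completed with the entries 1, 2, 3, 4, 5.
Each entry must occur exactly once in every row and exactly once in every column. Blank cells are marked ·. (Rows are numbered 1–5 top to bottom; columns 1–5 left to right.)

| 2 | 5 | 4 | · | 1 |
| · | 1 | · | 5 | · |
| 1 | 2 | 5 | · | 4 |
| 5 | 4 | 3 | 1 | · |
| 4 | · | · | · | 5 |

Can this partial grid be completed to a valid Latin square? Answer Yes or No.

No

Row 1, column 4: row 1 has {1, 2, 4, 5} and column 4 has {1, 5}, so it must be 3.
Now row 3, column 4: row 3 together with column 4 already contain {1, 2, 3, 4, 5} — every symbol — so nothing can go there. The grid has no valid completion.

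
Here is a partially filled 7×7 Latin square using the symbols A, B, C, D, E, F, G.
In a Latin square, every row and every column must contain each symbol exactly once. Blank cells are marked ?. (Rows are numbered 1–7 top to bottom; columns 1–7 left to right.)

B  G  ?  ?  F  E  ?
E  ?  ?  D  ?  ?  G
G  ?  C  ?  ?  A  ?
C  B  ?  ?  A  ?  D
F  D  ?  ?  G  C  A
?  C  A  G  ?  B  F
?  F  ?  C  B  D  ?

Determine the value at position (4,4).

Row 1, column 3: row 1 has {B, E, F, G} and column 3 has {A, C}, leaving only D.
Row 1, column 4: row 1 has {B, D, E, F, G} and column 4 has {C, D, G}, leaving only A.
Row 1, column 7: row 1 has {A, B, D, E, F, G} and column 7 has {A, D, F, G}, leaving only C.
Row 2, column 2: row 2 has {D, E, G} and column 2 has {B, C, D, F, G}, leaving only A.
Row 2, column 5: row 2 has {A, D, E, G} and column 5 has {A, B, F, G}, leaving only C.
Row 2, column 6: row 2 has {A, C, D, E, G} and column 6 has {A, B, C, D, E}, leaving only F.
Row 2, column 3: row 2 has {A, C, D, E, F, G} and column 3 has {A, C, D}, leaving only B.
Row 3, column 2: row 3 has {A, C, G} and column 2 has {A, B, C, D, F, G}, leaving only E.
Row 3, column 5: row 3 has {A, C, E, G} and column 5 has {A, B, C, F, G}, leaving only D.
Row 3, column 7: row 3 has {A, C, D, E, G} and column 7 has {A, C, D, F, G}, leaving only B.
Row 3, column 4: row 3 has {A, B, C, D, E, G} and column 4 has {A, C, D, G}, leaving only F.
Row 4 already has {A, B, C, D} and column 4 already has {A, C, D, F, G}, so row 4, column 4 must be E.

E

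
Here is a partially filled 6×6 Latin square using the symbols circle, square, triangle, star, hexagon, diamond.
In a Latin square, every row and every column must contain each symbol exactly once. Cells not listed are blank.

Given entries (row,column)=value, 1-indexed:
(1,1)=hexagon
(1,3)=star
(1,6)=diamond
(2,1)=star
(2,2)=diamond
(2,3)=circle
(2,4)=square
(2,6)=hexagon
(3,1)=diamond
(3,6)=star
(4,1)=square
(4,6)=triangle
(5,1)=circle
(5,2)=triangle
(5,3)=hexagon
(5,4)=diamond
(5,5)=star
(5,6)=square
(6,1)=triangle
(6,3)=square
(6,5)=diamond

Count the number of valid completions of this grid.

5

Row 1, column 2: eliminating its row and column leaves {circle, square}.
Row 1, column 4: eliminating its row and column leaves {circle, triangle}.
Row 1, column 5: eliminating its row and column leaves {circle, square, triangle}.
Row 2, column 5: eliminating its row and column leaves {triangle}.
Row 3, column 2: eliminating its row and column leaves {circle, square, hexagon}.
Row 3, column 3: eliminating its row and column leaves {triangle}.
Row 3, column 4: eliminating its row and column leaves {circle, triangle, hexagon}.
Row 3, column 5: eliminating its row and column leaves {circle, square, triangle, hexagon}.
Row 4, column 2: eliminating its row and column leaves {circle, star, hexagon}.
Row 4, column 3: eliminating its row and column leaves {diamond}.
Row 4, column 4: eliminating its row and column leaves {circle, star, hexagon}.
Row 4, column 5: eliminating its row and column leaves {circle, hexagon}.
Row 6, column 2: eliminating its row and column leaves {circle, star, hexagon}.
Row 6, column 4: eliminating its row and column leaves {circle, star, hexagon}.
Row 6, column 6: eliminating its row and column leaves {circle}.
Enumerating the assignments across these blanks that avoid any row or column repeat gives 5 completions.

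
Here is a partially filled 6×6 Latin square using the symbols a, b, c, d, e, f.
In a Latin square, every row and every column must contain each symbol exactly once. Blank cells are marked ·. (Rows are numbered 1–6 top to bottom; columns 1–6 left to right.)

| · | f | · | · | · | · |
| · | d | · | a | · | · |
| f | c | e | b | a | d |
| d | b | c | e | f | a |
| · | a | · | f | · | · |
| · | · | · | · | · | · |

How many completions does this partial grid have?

Row 1, column 1: eliminating its row and column leaves {a, b, c, e}.
Row 1, column 3: eliminating its row and column leaves {a, b, d}.
Row 1, column 4: eliminating its row and column leaves {c, d}.
Row 1, column 5: eliminating its row and column leaves {b, c, d, e}.
Row 1, column 6: eliminating its row and column leaves {b, c, e}.
Row 2, column 1: eliminating its row and column leaves {b, c, e}.
Row 2, column 3: eliminating its row and column leaves {b, f}.
Row 2, column 5: eliminating its row and column leaves {b, c, e}.
Row 2, column 6: eliminating its row and column leaves {b, c, e, f}.
Row 5, column 1: eliminating its row and column leaves {b, c, e}.
Row 5, column 3: eliminating its row and column leaves {b, d}.
Row 5, column 5: eliminating its row and column leaves {b, c, d, e}.
Row 5, column 6: eliminating its row and column leaves {b, c, e}.
Row 6, column 1: eliminating its row and column leaves {a, b, c, e}.
Row 6, column 2: eliminating its row and column leaves {e}.
Row 6, column 3: eliminating its row and column leaves {a, b, d, f}.
Row 6, column 4: eliminating its row and column leaves {c, d}.
Row 6, column 5: eliminating its row and column leaves {b, c, d, e}.
Row 6, column 6: eliminating its row and column leaves {b, c, e, f}.
Enumerating the assignments across these blanks that avoid any row or column repeat gives 40 completions.

40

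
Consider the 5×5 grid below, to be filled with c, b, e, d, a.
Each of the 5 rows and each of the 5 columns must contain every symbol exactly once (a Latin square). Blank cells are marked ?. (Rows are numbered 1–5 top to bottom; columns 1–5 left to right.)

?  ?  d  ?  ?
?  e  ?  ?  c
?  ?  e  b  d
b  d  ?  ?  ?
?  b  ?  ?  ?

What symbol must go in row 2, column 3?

b

Row 2, column 3 is narrowed to {b, a}.
If it were a, then row 2, column 4 would be left with no valid symbol.
So row 2, column 3 must be b.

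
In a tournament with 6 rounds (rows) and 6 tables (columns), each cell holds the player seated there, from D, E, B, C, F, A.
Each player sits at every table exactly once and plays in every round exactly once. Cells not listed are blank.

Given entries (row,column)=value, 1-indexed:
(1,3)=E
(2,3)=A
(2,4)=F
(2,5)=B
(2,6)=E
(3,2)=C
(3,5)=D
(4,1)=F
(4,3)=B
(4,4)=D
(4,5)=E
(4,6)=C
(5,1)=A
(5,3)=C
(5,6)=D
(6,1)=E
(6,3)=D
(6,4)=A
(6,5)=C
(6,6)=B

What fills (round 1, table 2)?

Round 2, table 2: round 2 has {E, B, F, A} and table 2 has {C}, leaving only D.
Round 2, table 1: round 2 has {D, E, B, F, A} and table 1 has {E, F, A}, leaving only C.
Round 3, table 1: round 3 has {D, C} and table 1 has {E, C, F, A}, leaving only B.
Round 1, table 1: round 1 has {E} and table 1 has {E, B, C, F, A}, leaving only D.
Round 3, table 3: round 3 has {D, B, C} and table 3 has {D, E, B, C, A}, leaving only F.
Round 3, table 4: round 3 has {D, B, C, F} and table 4 has {D, F, A}, leaving only E.
Round 3, table 6: round 3 has {D, E, B, C, F} and table 6 has {D, E, B, C}, leaving only A.
Round 1, table 6: round 1 has {D, E} and table 6 has {D, E, B, C, A}, leaving only F.
Round 1, table 5: round 1 has {D, E, F} and table 5 has {D, E, B, C}, leaving only A.
Round 1 already has {D, E, F, A} and table 2 already has {D, C}, so round 1, table 2 must be B.

B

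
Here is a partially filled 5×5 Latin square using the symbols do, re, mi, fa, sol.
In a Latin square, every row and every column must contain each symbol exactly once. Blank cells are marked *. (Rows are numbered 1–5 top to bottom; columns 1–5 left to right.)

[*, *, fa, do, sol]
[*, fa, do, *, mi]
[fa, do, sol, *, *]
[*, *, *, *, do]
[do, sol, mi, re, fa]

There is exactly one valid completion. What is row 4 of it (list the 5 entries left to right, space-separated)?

Row 4, column 3: row 4 has {do} and column 3 has {do, mi, fa, sol}, leaving only re.
Row 4, column 2: row 4 has {do, re} and column 2 has {do, fa, sol}, leaving only mi.
Row 4, column 1: row 4 has {do, re, mi} and column 1 has {do, fa}, leaving only sol.
Row 4, column 4: row 4 has {do, re, mi, sol} and column 4 has {do, re}, leaving only fa.
So row 4 reads: sol mi re fa do.

sol mi re fa do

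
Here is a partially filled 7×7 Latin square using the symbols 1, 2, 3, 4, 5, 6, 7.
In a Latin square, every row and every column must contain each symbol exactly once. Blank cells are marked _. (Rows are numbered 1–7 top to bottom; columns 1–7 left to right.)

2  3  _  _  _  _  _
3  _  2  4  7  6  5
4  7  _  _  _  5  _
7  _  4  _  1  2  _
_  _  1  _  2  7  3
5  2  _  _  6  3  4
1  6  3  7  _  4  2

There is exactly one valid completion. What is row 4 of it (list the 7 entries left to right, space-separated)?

Row 4, column 2: row 4 has {1, 2, 4, 7} and column 2 has {2, 3, 6, 7}, leaving only 5.
Row 4, column 7: row 4 has {1, 2, 4, 5, 7} and column 7 has {2, 3, 4, 5}, leaving only 6.
Row 4, column 4: row 4 has {1, 2, 4, 5, 6, 7} and column 4 has {4, 7}, leaving only 3.
So row 4 reads: 7 5 4 3 1 2 6.

7 5 4 3 1 2 6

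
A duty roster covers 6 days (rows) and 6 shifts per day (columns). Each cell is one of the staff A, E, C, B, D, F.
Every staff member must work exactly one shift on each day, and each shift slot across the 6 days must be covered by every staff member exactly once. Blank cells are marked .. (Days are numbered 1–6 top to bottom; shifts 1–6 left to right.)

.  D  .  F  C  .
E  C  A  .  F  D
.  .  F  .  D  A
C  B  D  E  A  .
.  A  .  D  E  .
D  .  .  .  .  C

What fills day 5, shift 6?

B

Day 2, shift 4: day 2 has {A, E, C, D, F} and shift 4 has {E, D, F}, leaving only B.
Day 3, shift 1: day 3 has {A, D, F} and shift 1 has {E, C, D}, leaving only B.
Day 1, shift 1: day 1 has {C, D, F} and shift 1 has {E, C, B, D}, leaving only A.
Day 3, shift 2: day 3 has {A, B, D, F} and shift 2 has {A, C, B, D}, leaving only E.
Day 3, shift 4: day 3 has {A, E, B, D, F} and shift 4 has {E, B, D, F}, leaving only C.
Day 4, shift 6: day 4 has {A, E, C, B, D} and shift 6 has {A, C, D}, leaving only F.
Day 5 already has {A, E, D} and shift 6 already has {A, C, D, F}, so day 5, shift 6 must be B.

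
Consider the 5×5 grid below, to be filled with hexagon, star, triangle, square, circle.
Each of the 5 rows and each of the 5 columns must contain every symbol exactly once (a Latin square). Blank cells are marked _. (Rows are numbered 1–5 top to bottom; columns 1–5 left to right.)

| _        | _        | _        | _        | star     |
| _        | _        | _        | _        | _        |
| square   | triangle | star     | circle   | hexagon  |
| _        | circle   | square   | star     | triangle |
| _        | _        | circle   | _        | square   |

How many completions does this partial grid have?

Row 1, column 1: eliminating its row and column leaves {hexagon, triangle, circle}.
Row 1, column 2: eliminating its row and column leaves {hexagon, square}.
Row 1, column 3: eliminating its row and column leaves {hexagon, triangle}.
Row 1, column 4: eliminating its row and column leaves {hexagon, triangle, square}.
Row 2, column 1: eliminating its row and column leaves {hexagon, star, triangle, circle}.
Row 2, column 2: eliminating its row and column leaves {hexagon, star, square}.
Row 2, column 3: eliminating its row and column leaves {hexagon, triangle}.
Row 2, column 4: eliminating its row and column leaves {hexagon, triangle, square}.
Row 2, column 5: eliminating its row and column leaves {circle}.
Row 4, column 1: eliminating its row and column leaves {hexagon}.
Row 5, column 1: eliminating its row and column leaves {hexagon, star, triangle}.
Row 5, column 2: eliminating its row and column leaves {hexagon, star}.
Row 5, column 4: eliminating its row and column leaves {hexagon, triangle}.
Enumerating the assignments across these blanks that avoid any row or column repeat gives 3 completions.

3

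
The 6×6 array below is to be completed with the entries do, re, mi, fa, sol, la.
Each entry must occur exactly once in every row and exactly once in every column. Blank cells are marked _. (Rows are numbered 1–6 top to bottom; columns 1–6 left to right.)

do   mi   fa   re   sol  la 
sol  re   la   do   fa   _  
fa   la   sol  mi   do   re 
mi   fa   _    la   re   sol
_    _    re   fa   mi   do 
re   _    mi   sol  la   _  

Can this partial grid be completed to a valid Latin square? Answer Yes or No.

Yes

No row or column among the givens repeats a symbol, and propagating forced cells runs into no contradiction.
One valid completion exists (for instance, do mi fa re sol la / sol re la do fa mi / fa la sol mi do re / mi fa do la re sol / la sol re fa mi do / re do mi sol la fa).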